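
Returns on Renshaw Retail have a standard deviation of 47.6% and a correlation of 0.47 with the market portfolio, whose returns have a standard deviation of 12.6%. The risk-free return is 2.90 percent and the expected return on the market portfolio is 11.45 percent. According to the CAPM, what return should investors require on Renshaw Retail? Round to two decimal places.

β = ρ × σ_i / σ_m = 0.47 × 47.6% / 12.6% = 1.7756
MRP = 11.45% − 2.90% = 8.55%
E(R) = 2.90% + 1.7756 × 8.55% = 18.08%

18.08%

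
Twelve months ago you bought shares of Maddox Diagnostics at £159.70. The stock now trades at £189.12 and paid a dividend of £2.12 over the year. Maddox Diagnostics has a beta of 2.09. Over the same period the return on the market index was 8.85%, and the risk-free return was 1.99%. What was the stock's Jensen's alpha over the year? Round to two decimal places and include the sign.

+3.42%

Realised HPR = (P1 + D1 − P0) / P0 = (189.12 + 2.12 − 159.70) / 159.70 = 31.54 / 159.70 = 19.7495%
MRP = 8.85% − 1.99% = 6.86%
CAPM required = R_f + β·MRP = 1.99% + 2.09 × 6.86% = 16.3274%
α = realised − required = 19.7495% − 16.3274% = +3.42%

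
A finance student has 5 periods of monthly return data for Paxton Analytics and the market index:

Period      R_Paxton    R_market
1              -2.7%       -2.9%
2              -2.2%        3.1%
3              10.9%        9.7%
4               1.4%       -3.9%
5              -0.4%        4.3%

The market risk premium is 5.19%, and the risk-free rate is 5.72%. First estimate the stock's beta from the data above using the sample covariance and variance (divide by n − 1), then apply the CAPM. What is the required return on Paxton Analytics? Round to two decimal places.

Mean R_i = (-2.7 − 2.2 + 10.9 + 1.4 − 0.4) / 5 = 1.4000%
Mean R_m = (-2.9 + 3.1 + 9.7 − 3.9 + 4.3) / 5 = 2.0600%
Σ(R_i − R̄_i)(R_m − R̄_m) = 85.1400  ⇒  Cov = 85.1400 / 4 = 21.2850
Σ(R_m − R̄_m)² = 124.5920  ⇒  Var(R_m) = 124.5920 / 4 = 31.1480
β = Cov / Var(R_m) = 21.2850 / 31.1480 = 0.6834
E(R) = R_f + β × MRP = 5.72% + 0.6834 × 5.19% = 9.27%

9.27%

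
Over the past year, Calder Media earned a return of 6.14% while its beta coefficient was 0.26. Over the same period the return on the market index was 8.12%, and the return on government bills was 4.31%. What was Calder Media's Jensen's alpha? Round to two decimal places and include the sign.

+0.84%

Market excess return = 8.12% − 4.31% = 3.81%
CAPM benchmark = R_f + β(R_m − R_f) = 4.31% + 0.26 × 3.81% = 5.3006%
α = actual − benchmark = 6.14% − 5.3006% = +0.84%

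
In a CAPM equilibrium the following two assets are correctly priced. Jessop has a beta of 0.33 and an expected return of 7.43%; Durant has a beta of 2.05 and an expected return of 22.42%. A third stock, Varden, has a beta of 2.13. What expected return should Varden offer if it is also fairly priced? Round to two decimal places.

MRP (SML slope) = (22.42% − 7.43%) / (2.05 − 0.33) = 14.99% / 1.72 = 8.7151%
R_f (intercept) = 7.43% − 0.33 × 8.7151% = 4.5540%
E(R_Varden) = R_f + β × MRP = 4.5540% + 2.13 × 8.7151% = 23.12%

23.12%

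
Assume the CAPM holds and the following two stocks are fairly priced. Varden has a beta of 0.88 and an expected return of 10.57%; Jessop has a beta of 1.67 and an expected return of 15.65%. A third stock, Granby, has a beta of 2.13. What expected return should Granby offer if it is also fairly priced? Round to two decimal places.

18.61%

MRP (SML slope) = (15.65% − 10.57%) / (1.67 − 0.88) = 5.08% / 0.79 = 6.4304%
R_f (intercept) = 10.57% − 0.88 × 6.4304% = 4.9112%
E(R_Granby) = R_f + β × MRP = 4.9112% + 2.13 × 6.4304% = 18.61%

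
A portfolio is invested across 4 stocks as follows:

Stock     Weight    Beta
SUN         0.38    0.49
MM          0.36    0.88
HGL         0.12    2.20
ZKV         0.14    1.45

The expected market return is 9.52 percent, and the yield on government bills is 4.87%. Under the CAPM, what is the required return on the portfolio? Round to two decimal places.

β_P = Σ w_i β_i = 0.38×0.49 + 0.36×0.88 + 0.12×2.20 + 0.14×1.45 = 0.9700
MRP = 9.52% − 4.87% = 4.65%
E(R_P) = R_f + β_P × MRP = 4.87% + 0.9700 × 4.65% = 9.38%

9.38%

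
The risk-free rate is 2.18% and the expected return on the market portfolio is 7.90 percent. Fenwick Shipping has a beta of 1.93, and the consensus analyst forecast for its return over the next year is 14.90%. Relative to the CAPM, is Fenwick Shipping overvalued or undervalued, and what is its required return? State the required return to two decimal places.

MRP = 7.90% − 2.18% = 5.72%
Required return = R_f + β·MRP = 2.18% + 1.93 × 5.72% = 13.22%
Forecast 14.90% > required 13.22% → the stock plots above the SML → undervalued.

Undervalued; required return 13.22%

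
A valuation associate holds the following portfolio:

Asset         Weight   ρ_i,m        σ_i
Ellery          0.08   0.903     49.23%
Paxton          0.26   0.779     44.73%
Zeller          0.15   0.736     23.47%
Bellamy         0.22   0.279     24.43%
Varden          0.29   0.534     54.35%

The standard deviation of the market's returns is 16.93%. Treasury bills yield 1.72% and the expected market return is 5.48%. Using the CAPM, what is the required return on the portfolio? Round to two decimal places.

7.30%

β_Ellery = 0.903 × 49.23% / 16.93% = 2.6258
β_Paxton = 0.779 × 44.73% / 16.93% = 2.0582
β_Zeller = 0.736 × 23.47% / 16.93% = 1.0203
β_Bellamy = 0.279 × 24.43% / 16.93% = 0.4026
β_Varden = 0.534 × 54.35% / 16.93% = 1.7143
β_P = Σ w_i β_i = 0.08×2.6258 + 0.26×2.0582 + 0.15×1.0203 + 0.22×0.4026 + 0.29×1.7143 = 1.4840
MRP = 5.48% − 1.72% = 3.76%
E(R_P) = R_f + β_P × MRP = 1.72% + 1.4840 × 3.76% = 7.30%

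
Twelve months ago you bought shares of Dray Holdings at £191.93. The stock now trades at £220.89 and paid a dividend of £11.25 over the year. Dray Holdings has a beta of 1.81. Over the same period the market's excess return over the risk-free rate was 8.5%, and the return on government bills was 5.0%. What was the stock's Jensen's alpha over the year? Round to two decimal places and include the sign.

Realised HPR = (P1 + D1 − P0) / P0 = (220.89 + 11.25 − 191.93) / 191.93 = 40.21 / 191.93 = 20.9503%
CAPM required = R_f + β·MRP = 5.0% + 1.81 × 8.5% = 20.3850%
α = realised − required = 20.9503% − 20.3850% = +0.57%

+0.57%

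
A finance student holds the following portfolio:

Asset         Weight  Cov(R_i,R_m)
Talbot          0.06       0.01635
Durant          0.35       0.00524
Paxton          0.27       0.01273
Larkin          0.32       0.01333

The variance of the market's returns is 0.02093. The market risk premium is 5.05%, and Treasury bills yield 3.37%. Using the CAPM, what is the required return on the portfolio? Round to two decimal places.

5.91%

β_Talbot = 0.01635 / 0.02093 = 0.7812
β_Durant = 0.00524 / 0.02093 = 0.2504
β_Paxton = 0.01273 / 0.02093 = 0.6082
β_Larkin = 0.01333 / 0.02093 = 0.6369
β_P = Σ w_i β_i = 0.06×0.7812 + 0.35×0.2504 + 0.27×0.6082 + 0.32×0.6369 = 0.5025
E(R_P) = R_f + β_P × MRP = 3.37% + 0.5025 × 5.05% = 5.91%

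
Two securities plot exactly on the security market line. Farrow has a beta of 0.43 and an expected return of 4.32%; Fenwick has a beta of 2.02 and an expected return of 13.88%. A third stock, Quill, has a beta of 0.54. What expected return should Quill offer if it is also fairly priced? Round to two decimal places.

4.98%

MRP (SML slope) = (13.88% − 4.32%) / (2.02 − 0.43) = 9.56% / 1.59 = 6.0126%
R_f (intercept) = 4.32% − 0.43 × 6.0126% = 1.7346%
E(R_Quill) = R_f + β × MRP = 1.7346% + 0.54 × 6.0126% = 4.98%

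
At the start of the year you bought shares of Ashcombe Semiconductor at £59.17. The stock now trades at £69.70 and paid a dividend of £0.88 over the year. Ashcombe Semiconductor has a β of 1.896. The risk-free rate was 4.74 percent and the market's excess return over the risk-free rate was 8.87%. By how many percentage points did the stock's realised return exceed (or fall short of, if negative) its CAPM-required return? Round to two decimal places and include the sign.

-2.27%

Realised HPR = (P1 + D1 − P0) / P0 = (69.70 + 0.88 − 59.17) / 59.17 = 11.41 / 59.17 = 19.2834%
CAPM required = R_f + β·MRP = 4.74% + 1.896 × 8.87% = 21.55752%
α = realised − required = 19.2834% − 21.55752% = -2.27%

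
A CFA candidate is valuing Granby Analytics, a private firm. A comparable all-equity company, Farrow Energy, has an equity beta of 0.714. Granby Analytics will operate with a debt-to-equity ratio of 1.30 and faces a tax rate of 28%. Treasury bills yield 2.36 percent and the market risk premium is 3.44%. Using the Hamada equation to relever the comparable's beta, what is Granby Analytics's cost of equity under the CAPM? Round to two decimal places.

7.12%

β_L = β_U × [1 + (1 − t)(D/E)] = 0.714 × [1 + (1 − 0.28) × 1.30]
    = 0.714 × [1 + 0.72 × 1.30] = 0.714 × 1.9360 = 1.3823
E(R) = R_f + β_L × MRP = 2.36% + 1.3823 × 3.44% = 7.12%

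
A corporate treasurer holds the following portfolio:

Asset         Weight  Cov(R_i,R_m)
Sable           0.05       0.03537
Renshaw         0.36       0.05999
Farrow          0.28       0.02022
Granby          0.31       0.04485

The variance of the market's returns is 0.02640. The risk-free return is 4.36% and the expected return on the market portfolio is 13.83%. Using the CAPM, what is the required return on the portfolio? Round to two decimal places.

19.76%

β_Sable = 0.03537 / 0.02640 = 1.3398
β_Renshaw = 0.05999 / 0.02640 = 2.2723
β_Farrow = 0.02022 / 0.02640 = 0.7659
β_Granby = 0.04485 / 0.02640 = 1.6989
β_P = Σ w_i β_i = 0.05×1.3398 + 0.36×2.2723 + 0.28×0.7659 + 0.31×1.6989 = 1.6261
MRP = 13.83% − 4.36% = 9.47%
E(R_P) = R_f + β_P × MRP = 4.36% + 1.6261 × 9.47% = 19.76%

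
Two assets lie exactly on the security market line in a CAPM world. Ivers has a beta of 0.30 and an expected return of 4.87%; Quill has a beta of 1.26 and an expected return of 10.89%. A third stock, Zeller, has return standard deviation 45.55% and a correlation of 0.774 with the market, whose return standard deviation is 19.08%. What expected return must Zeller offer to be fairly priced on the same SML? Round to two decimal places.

14.58%

MRP = (10.89% − 4.87%) / (1.26 − 0.30) = 6.2708%
R_f = 4.87% − 0.30 × 6.2708% = 2.9888%
β_Zeller = ρ·σ_i/σ_m = 0.774 × 45.55 / 19.08 = 1.8478
E(R_Zeller) = R_f + β × MRP = 2.9888% + 1.8478 × 6.2708% = 14.58%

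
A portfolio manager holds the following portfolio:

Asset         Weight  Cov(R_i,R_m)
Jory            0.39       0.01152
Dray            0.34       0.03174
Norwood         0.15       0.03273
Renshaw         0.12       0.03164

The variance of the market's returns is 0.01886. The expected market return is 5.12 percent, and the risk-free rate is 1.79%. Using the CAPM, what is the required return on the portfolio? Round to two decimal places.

β_Jory = 0.01152 / 0.01886 = 0.6108
β_Dray = 0.03174 / 0.01886 = 1.6829
β_Norwood = 0.03273 / 0.01886 = 1.7354
β_Renshaw = 0.03164 / 0.01886 = 1.6776
β_P = Σ w_i β_i = 0.39×0.6108 + 0.34×1.6829 + 0.15×1.7354 + 0.12×1.6776 = 1.2720
MRP = 5.12% − 1.79% = 3.33%
E(R_P) = R_f + β_P × MRP = 1.79% + 1.2720 × 3.33% = 6.03%

6.03%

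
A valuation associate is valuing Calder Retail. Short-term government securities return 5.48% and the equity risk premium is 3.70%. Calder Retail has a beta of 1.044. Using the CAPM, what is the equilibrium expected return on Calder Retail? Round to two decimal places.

E(R) = R_f + β × MRP = 5.48% + 1.044 × 3.70% = 9.34%

9.34%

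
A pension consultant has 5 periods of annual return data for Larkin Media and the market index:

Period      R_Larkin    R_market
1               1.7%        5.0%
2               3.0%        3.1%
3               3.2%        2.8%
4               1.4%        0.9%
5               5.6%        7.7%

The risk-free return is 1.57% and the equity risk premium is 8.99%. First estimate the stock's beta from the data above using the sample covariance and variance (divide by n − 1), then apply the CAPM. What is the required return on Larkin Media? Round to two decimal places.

Mean R_i = (1.7 + 3.0 + 3.2 + 1.4 + 5.6) / 5 = 2.9800%
Mean R_m = (5.0 + 3.1 + 2.8 + 0.9 + 7.7) / 5 = 3.9000%
Σ(R_i − R̄_i)(R_m − R̄_m) = 13.0300  ⇒  Cov = 13.0300 / 4 = 3.2575
Σ(R_m − R̄_m)² = 26.5000  ⇒  Var(R_m) = 26.5000 / 4 = 6.6250
β = Cov / Var(R_m) = 3.2575 / 6.6250 = 0.4917
E(R) = R_f + β × MRP = 1.57% + 0.4917 × 8.99% = 5.99%

5.99%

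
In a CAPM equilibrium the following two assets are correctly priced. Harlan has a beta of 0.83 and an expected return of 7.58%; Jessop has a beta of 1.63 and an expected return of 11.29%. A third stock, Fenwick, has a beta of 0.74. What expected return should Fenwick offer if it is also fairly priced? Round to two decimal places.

7.16%

MRP (SML slope) = (11.29% − 7.58%) / (1.63 − 0.83) = 3.71% / 0.80 = 4.6375%
R_f (intercept) = 7.58% − 0.83 × 4.6375% = 3.7309%
E(R_Fenwick) = R_f + β × MRP = 3.7309% + 0.74 × 4.6375% = 7.16%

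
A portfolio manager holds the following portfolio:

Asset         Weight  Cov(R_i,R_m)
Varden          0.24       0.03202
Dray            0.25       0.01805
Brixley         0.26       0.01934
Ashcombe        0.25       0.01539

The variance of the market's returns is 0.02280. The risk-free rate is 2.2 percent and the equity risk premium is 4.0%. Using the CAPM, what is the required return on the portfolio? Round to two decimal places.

5.90%

β_Varden = 0.03202 / 0.02280 = 1.4044
β_Dray = 0.01805 / 0.02280 = 0.7917
β_Brixley = 0.01934 / 0.02280 = 0.8482
β_Ashcombe = 0.01539 / 0.02280 = 0.6750
β_P = Σ w_i β_i = 0.24×1.4044 + 0.25×0.7917 + 0.26×0.8482 + 0.25×0.6750 = 0.9243
E(R_P) = R_f + β_P × MRP = 2.2% + 0.9243 × 4.0% = 5.90%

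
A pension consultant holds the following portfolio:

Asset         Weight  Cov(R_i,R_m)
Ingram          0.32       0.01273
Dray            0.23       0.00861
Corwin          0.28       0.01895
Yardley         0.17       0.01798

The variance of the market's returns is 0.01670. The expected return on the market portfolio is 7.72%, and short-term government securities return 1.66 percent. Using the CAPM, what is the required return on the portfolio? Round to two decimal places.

6.89%

β_Ingram = 0.01273 / 0.01670 = 0.7623
β_Dray = 0.00861 / 0.01670 = 0.5156
β_Corwin = 0.01895 / 0.01670 = 1.1347
β_Yardley = 0.01798 / 0.01670 = 1.0766
β_P = Σ w_i β_i = 0.32×0.7623 + 0.23×0.5156 + 0.28×1.1347 + 0.17×1.0766 = 0.8633
MRP = 7.72% − 1.66% = 6.06%
E(R_P) = R_f + β_P × MRP = 1.66% + 0.8633 × 6.06% = 6.89%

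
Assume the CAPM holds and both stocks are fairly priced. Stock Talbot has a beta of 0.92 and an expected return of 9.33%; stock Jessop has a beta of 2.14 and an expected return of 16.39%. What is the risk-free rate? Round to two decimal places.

4.01%

Both satisfy E(R) = R_f + β·MRP, so the slope of the SML is
MRP = (16.39% − 9.33%) / (2.14 − 0.92) = 7.06% / 1.22 = 5.7869%
R_f = E(R_Talbot) − β_Talbot·MRP = 9.33% − 0.92 × 5.7869% = 4.0061%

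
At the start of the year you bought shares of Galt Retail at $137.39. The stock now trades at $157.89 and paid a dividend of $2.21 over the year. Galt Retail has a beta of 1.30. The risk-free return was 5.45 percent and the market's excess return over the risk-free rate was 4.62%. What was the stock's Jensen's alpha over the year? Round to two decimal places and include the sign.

Realised HPR = (P1 + D1 − P0) / P0 = (157.89 + 2.21 − 137.39) / 137.39 = 22.71 / 137.39 = 16.5296%
CAPM required = R_f + β·MRP = 5.45% + 1.30 × 4.62% = 11.4560%
α = realised − required = 16.5296% − 11.4560% = +5.07%

+5.07%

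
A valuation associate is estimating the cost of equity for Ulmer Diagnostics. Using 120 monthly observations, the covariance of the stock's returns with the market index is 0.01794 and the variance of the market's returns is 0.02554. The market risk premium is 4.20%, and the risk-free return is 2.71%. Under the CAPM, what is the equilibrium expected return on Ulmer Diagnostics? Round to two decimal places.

5.66%

β = Cov(R_i, R_m) / Var(R_m) = 0.01794 / 0.02554 = 0.7024
E(R) = R_f + β × MRP = 2.71% + 0.7024 × 4.20% = 5.66%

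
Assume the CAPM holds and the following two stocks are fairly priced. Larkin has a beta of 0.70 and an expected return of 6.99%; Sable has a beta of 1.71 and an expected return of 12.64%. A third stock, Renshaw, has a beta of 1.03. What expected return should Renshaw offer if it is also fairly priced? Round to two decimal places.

8.84%

MRP (SML slope) = (12.64% − 6.99%) / (1.71 − 0.70) = 5.65% / 1.01 = 5.5941%
R_f (intercept) = 6.99% − 0.70 × 5.5941% = 3.0741%
E(R_Renshaw) = R_f + β × MRP = 3.0741% + 1.03 × 5.5941% = 8.84%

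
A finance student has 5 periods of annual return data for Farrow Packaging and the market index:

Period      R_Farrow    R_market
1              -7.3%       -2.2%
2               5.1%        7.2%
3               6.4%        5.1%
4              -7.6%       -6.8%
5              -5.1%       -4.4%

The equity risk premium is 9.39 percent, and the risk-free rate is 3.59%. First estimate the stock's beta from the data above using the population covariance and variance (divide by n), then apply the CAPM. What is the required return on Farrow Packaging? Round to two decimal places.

13.59%

Mean R_i = (-7.3 + 5.1 + 6.4 − 7.6 − 5.1) / 5 = -1.7000%
Mean R_m = (-2.2 + 7.2 + 5.1 − 6.8 − 4.4) / 5 = -0.2200%
Σ(R_i − R̄_i)(R_m − R̄_m) = 157.6700  ⇒  Cov = 157.6700 / 5 = 31.5340
Σ(R_m − R̄_m)² = 148.0480  ⇒  Var(R_m) = 148.0480 / 5 = 29.6096
β = Cov / Var(R_m) = 31.5340 / 29.6096 = 1.0650
E(R) = R_f + β × MRP = 3.59% + 1.0650 × 9.39% = 13.59%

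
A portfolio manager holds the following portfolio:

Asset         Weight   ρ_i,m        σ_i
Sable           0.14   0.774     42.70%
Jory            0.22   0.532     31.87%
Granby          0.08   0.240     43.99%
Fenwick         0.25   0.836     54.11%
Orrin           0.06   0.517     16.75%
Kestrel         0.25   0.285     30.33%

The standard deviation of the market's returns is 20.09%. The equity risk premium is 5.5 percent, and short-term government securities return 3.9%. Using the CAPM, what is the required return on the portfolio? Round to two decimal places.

β_Sable = 0.774 × 42.70% / 20.09% = 1.6451
β_Jory = 0.532 × 31.87% / 20.09% = 0.8439
β_Granby = 0.240 × 43.99% / 20.09% = 0.5255
β_Fenwick = 0.836 × 54.11% / 20.09% = 2.2517
β_Orrin = 0.517 × 16.75% / 20.09% = 0.4310
β_Kestrel = 0.285 × 30.33% / 20.09% = 0.4303
β_P = Σ w_i β_i = 0.14×1.6451 + 0.22×0.8439 + 0.08×0.5255 + 0.25×2.2517 + 0.06×0.4310 + 0.25×0.4303 = 1.1544
E(R_P) = R_f + β_P × MRP = 3.9% + 1.1544 × 5.5% = 10.25%

10.25%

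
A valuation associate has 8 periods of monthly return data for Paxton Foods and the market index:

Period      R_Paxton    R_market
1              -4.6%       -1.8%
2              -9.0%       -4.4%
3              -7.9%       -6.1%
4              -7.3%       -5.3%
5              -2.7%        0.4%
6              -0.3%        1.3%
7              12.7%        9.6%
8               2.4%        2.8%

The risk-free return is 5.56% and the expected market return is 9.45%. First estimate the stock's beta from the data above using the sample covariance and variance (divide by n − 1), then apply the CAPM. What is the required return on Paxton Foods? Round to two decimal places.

Mean R_i = (-4.6 − 9.0 − 7.9 − 7.3 − 2.7 − 0.3 + 12.7 + 2.4) / 8 = -2.0875%
Mean R_m = (-1.8 − 4.4 − 6.1 − 5.3 + 0.4 + 1.3 + 9.6 + 2.8) / 8 = -0.4375%
Σ(R_i − R̄_i)(R_m − R̄_m) = 254.6238  ⇒  Cov = 254.6238 / 7 = 36.3748
Σ(R_m − R̄_m)² = 188.2188  ⇒  Var(R_m) = 188.2188 / 7 = 26.8884
β = Cov / Var(R_m) = 36.3748 / 26.8884 = 1.3528
MRP = 9.45% − 5.56% = 3.89%
E(R) = R_f + β × MRP = 5.56% + 1.3528 × 3.89% = 10.82%

10.82%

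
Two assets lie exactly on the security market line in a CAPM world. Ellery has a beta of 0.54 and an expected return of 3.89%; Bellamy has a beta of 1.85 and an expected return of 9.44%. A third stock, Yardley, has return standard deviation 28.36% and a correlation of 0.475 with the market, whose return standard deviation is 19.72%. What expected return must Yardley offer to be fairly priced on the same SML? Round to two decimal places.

MRP = (9.44% − 3.89%) / (1.85 − 0.54) = 4.2366%
R_f = 3.89% − 0.54 × 4.2366% = 1.6022%
β_Yardley = ρ·σ_i/σ_m = 0.475 × 28.36 / 19.72 = 0.6831
E(R_Yardley) = R_f + β × MRP = 1.6022% + 0.6831 × 4.2366% = 4.50%

4.50%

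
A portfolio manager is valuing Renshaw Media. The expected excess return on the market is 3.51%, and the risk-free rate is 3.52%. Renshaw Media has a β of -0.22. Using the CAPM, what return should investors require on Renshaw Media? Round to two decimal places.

E(R) = R_f + β × MRP = 3.52% + -0.22 × 3.51% = 2.75%

2.75%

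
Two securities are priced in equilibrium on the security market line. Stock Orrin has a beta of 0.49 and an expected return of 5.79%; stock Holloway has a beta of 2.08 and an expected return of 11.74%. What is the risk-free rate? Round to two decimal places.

Both satisfy E(R) = R_f + β·MRP, so the slope of the SML is
MRP = (11.74% − 5.79%) / (2.08 − 0.49) = 5.95% / 1.59 = 3.7421%
R_f = E(R_Orrin) − β_Orrin·MRP = 5.79% − 0.49 × 3.7421% = 3.9564%

3.96%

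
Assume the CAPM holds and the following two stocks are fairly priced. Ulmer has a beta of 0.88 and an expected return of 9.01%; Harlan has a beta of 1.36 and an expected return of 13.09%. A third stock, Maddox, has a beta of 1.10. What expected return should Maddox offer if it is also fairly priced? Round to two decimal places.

MRP (SML slope) = (13.09% − 9.01%) / (1.36 − 0.88) = 4.08% / 0.48 = 8.5000%
R_f (intercept) = 9.01% − 0.88 × 8.5000% = 1.5300%
E(R_Maddox) = R_f + β × MRP = 1.5300% + 1.10 × 8.5000% = 10.88%

10.88%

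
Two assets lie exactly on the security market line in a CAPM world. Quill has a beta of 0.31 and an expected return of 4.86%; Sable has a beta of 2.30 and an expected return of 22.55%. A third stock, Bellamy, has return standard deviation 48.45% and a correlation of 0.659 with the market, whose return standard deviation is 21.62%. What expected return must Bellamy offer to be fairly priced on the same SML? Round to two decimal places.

MRP = (22.55% − 4.86%) / (2.30 − 0.31) = 8.8894%
R_f = 4.86% − 0.31 × 8.8894% = 2.1043%
β_Bellamy = ρ·σ_i/σ_m = 0.659 × 48.45 / 21.62 = 1.4768
E(R_Bellamy) = R_f + β × MRP = 2.1043% + 1.4768 × 8.8894% = 15.23%

15.23%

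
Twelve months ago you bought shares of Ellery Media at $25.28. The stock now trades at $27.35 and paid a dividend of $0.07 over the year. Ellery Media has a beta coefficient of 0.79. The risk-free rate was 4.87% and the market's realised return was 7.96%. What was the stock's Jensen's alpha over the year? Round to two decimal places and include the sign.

+1.15%

Realised HPR = (P1 + D1 − P0) / P0 = (27.35 + 0.07 − 25.28) / 25.28 = 2.14 / 25.28 = 8.4652%
MRP = 7.96% − 4.87% = 3.09%
CAPM required = R_f + β·MRP = 4.87% + 0.79 × 3.09% = 7.3111%
α = realised − required = 8.4652% − 7.3111% = +1.15%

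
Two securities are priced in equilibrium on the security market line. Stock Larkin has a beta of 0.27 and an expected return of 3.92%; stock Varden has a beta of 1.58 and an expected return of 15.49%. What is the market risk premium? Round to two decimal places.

8.83%

Both satisfy E(R) = R_f + β·MRP, so the slope of the SML is
MRP = (15.49% − 3.92%) / (1.58 − 0.27) = 11.57% / 1.31 = 8.8321%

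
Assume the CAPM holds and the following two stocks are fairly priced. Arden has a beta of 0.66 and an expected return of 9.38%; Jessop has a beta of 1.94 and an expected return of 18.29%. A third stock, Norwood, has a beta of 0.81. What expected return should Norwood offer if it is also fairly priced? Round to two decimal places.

10.42%

MRP (SML slope) = (18.29% − 9.38%) / (1.94 − 0.66) = 8.91% / 1.28 = 6.9609%
R_f (intercept) = 9.38% − 0.66 × 6.9609% = 4.7858%
E(R_Norwood) = R_f + β × MRP = 4.7858% + 0.81 × 6.9609% = 10.42%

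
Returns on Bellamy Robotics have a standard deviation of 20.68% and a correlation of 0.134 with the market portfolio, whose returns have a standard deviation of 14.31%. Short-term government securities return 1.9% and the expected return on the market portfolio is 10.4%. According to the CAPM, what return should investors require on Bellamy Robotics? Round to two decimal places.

3.55%

β = ρ × σ_i / σ_m = 0.134 × 20.68% / 14.31% = 0.1936
MRP = 10.4% − 1.9% = 8.50%
E(R) = 1.9% + 0.1936 × 8.5% = 3.55%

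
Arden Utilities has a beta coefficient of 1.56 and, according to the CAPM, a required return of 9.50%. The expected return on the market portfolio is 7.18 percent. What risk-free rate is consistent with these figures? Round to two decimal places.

E(R) = R_f + β(E(R_m) − R_f) = R_f(1 − β) + β·E(R_m)
9.50% = R_f × (1 − 1.56) + 1.56 × 7.18%
9.50% = R_f × -0.56 + 11.2008%
R_f = (9.50% − 11.2008%) / -0.56 = 3.04%

3.04%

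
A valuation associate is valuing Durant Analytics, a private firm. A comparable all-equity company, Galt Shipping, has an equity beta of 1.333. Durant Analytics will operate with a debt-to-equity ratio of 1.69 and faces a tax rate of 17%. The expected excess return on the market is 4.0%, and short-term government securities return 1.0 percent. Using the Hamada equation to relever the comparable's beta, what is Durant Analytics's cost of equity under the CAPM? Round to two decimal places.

β_L = β_U × [1 + (1 − t)(D/E)] = 1.333 × [1 + (1 − 0.17) × 1.69]
    = 1.333 × [1 + 0.83 × 1.69] = 1.333 × 2.4027 = 3.2028
E(R) = R_f + β_L × MRP = 1.0% + 3.2028 × 4.0% = 13.81%

13.81%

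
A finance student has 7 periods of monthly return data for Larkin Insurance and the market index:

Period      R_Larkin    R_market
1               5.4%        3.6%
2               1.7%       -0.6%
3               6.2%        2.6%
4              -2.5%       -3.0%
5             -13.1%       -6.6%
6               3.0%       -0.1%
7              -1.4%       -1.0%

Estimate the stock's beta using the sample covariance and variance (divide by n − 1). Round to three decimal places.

Mean R_i = (5.4 + 1.7 + 6.2 − 2.5 − 13.1 + 3.0 − 1.4) / 7 = -0.1000%
Mean R_m = (3.6 − 0.6 + 2.6 − 3.0 − 6.6 − 0.1 − 1.0) / 7 = -0.7286%
Σ(R_i − R̄_i)(R_m − R̄_m) = 129.0900  ⇒  Cov = 129.0900 / 6 = 21.5150
Σ(R_m − R̄_m)² = 69.9343  ⇒  Var(R_m) = 69.9343 / 6 = 11.6557
β = Cov / Var(R_m) = 21.5150 / 11.6557 = 1.8459

1.846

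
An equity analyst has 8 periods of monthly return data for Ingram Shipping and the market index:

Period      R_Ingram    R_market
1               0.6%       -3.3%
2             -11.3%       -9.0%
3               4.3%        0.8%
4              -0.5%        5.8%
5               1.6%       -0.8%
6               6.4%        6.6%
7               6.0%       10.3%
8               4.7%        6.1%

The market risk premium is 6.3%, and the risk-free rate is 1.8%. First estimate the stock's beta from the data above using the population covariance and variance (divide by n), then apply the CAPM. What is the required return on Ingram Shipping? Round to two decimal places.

6.47%

Mean R_i = (0.6 − 11.3 + 4.3 − 0.5 + 1.6 + 6.4 + 6.0 + 4.7) / 8 = 1.4750%
Mean R_m = (-3.3 − 9.0 + 0.8 + 5.8 − 0.8 + 6.6 + 10.3 + 6.1) / 8 = 2.0625%
Σ(R_i − R̄_i)(R_m − R̄_m) = 207.3525  ⇒  Cov = 207.3525 / 8 = 25.9191
Σ(R_m − R̄_m)² = 279.6388  ⇒  Var(R_m) = 279.6388 / 8 = 34.9549
β = Cov / Var(R_m) = 25.9191 / 34.9549 = 0.7415
E(R) = R_f + β × MRP = 1.8% + 0.7415 × 6.3% = 6.47%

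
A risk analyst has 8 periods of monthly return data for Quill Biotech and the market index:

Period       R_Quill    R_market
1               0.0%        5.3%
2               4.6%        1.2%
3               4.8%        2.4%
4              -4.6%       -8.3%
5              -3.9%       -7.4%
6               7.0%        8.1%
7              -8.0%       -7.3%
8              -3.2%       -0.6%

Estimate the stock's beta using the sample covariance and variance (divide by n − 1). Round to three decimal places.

0.727

Mean R_i = (0.0 + 4.6 + 4.8 − 4.6 − 3.9 + 7.0 − 8.0 − 3.2) / 8 = -0.4125%
Mean R_m = (5.3 + 1.2 + 2.4 − 8.3 − 7.4 + 8.1 − 7.3 − 0.6) / 8 = -0.8250%
Σ(R_i − R̄_i)(R_m − R̄_m) = 198.3775  ⇒  Cov = 198.3775 / 7 = 28.3396
Σ(R_m − R̄_m)² = 272.7550  ⇒  Var(R_m) = 272.7550 / 7 = 38.9650
β = Cov / Var(R_m) = 28.3396 / 38.9650 = 0.7273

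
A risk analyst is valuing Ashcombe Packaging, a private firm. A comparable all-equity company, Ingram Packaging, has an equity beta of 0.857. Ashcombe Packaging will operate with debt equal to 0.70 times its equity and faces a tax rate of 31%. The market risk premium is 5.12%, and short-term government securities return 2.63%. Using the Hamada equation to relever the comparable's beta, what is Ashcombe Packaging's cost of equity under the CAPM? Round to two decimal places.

9.14%

β_L = β_U × [1 + (1 − t)(D/E)] = 0.857 × [1 + (1 − 0.31) × 0.70]
    = 0.857 × [1 + 0.69 × 0.70] = 0.857 × 1.4830 = 1.2709
E(R) = R_f + β_L × MRP = 2.63% + 1.2709 × 5.12% = 9.14%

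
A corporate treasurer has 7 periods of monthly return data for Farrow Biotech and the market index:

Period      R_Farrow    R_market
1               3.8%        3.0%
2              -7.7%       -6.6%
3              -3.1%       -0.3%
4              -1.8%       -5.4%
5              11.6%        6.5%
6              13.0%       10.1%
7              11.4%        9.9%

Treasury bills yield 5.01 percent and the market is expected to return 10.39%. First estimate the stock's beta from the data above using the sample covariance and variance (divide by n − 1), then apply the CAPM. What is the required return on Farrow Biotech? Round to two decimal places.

11.23%

Mean R_i = (3.8 − 7.7 − 3.1 − 1.8 + 11.6 + 13.0 + 11.4) / 7 = 3.8857%
Mean R_m = (3.0 − 6.6 − 0.3 − 5.4 + 6.5 + 10.1 + 9.9) / 7 = 2.4571%
Σ(R_i − R̄_i)(R_m − R̄_m) = 325.5957  ⇒  Cov = 325.5957 / 6 = 54.2660
Σ(R_m − R̄_m)² = 281.8171  ⇒  Var(R_m) = 281.8171 / 6 = 46.9695
β = Cov / Var(R_m) = 54.2660 / 46.9695 = 1.1553
MRP = 10.39% − 5.01% = 5.38%
E(R) = R_f + β × MRP = 5.01% + 1.1553 × 5.38% = 11.23%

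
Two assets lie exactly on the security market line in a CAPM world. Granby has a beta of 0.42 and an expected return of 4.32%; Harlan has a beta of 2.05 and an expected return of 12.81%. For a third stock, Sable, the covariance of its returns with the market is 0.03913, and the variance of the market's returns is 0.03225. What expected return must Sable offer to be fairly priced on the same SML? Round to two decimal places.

8.45%

MRP = (12.81% − 4.32%) / (2.05 − 0.42) = 5.2086%
R_f = 4.32% − 0.42 × 5.2086% = 2.1324%
β_Sable = Cov / Var(R_m) = 0.03913 / 0.03225 = 1.2133
E(R_Sable) = R_f + β × MRP = 2.1324% + 1.2133 × 5.2086% = 8.45%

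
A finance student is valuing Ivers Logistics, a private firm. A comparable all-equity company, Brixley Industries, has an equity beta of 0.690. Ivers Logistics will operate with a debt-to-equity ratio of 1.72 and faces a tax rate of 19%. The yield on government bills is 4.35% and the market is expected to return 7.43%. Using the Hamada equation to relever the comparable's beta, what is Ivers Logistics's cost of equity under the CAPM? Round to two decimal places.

9.44%

β_L = β_U × [1 + (1 − t)(D/E)] = 0.690 × [1 + (1 − 0.19) × 1.72]
    = 0.690 × [1 + 0.81 × 1.72] = 0.690 × 2.3932 = 1.6513
MRP = 7.43% − 4.35% = 3.08%
E(R) = R_f + β_L × MRP = 4.35% + 1.6513 × 3.08% = 9.44%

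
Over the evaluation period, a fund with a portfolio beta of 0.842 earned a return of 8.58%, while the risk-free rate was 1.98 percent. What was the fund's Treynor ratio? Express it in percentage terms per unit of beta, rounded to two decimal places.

Treynor = (R_P − R_f) / β_P = (8.58% − 1.98%) / 0.8420 = 6.60% / 0.8420 = 7.84%

7.84%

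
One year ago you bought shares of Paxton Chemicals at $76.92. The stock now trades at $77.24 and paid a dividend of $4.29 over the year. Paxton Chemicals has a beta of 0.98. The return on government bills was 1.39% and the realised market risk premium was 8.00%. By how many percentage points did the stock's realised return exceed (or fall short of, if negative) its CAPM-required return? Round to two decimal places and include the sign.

-3.24%

Realised HPR = (P1 + D1 − P0) / P0 = (77.24 + 4.29 − 76.92) / 76.92 = 4.61 / 76.92 = 5.9932%
CAPM required = R_f + β·MRP = 1.39% + 0.98 × 8.00% = 9.2300%
α = realised − required = 5.9932% − 9.2300% = -3.24%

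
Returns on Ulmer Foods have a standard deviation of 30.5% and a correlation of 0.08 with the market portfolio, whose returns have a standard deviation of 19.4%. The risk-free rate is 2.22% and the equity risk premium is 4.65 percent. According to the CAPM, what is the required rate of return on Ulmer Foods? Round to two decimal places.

2.80%

β = ρ × σ_i / σ_m = 0.08 × 30.5% / 19.4% = 0.1258
E(R) = 2.22% + 0.1258 × 4.65% = 2.80%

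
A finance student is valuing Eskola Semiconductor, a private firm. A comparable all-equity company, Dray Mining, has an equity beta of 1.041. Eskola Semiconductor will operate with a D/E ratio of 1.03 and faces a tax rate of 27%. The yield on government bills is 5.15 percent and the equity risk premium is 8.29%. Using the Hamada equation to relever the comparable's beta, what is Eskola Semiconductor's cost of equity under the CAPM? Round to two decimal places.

20.27%

β_L = β_U × [1 + (1 − t)(D/E)] = 1.041 × [1 + (1 − 0.27) × 1.03]
    = 1.041 × [1 + 0.73 × 1.03] = 1.041 × 1.7519 = 1.8237
E(R) = R_f + β_L × MRP = 5.15% + 1.8237 × 8.29% = 20.27%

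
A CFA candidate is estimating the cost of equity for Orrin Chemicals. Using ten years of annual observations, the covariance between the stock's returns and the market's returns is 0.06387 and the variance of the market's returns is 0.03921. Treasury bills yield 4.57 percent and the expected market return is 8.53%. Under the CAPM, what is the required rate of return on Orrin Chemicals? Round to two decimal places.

11.02%

β = Cov(R_i, R_m) / Var(R_m) = 0.06387 / 0.03921 = 1.6289
MRP = 8.53% − 4.57% = 3.96%
E(R) = R_f + β × MRP = 4.57% + 1.6289 × 3.96% = 11.02%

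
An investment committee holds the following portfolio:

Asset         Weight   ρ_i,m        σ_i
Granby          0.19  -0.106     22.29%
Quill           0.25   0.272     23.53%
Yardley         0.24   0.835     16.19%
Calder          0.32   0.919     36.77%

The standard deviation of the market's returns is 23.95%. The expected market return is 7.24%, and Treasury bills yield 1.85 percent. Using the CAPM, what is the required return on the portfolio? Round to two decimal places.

β_Granby = -0.106 × 22.29% / 23.95% = -0.0987
β_Quill = 0.272 × 23.53% / 23.95% = 0.2672
β_Yardley = 0.835 × 16.19% / 23.95% = 0.5645
β_Calder = 0.919 × 36.77% / 23.95% = 1.4109
β_P = Σ w_i β_i = 0.19×-0.0987 + 0.25×0.2672 + 0.24×0.5645 + 0.32×1.4109 = 0.6350
MRP = 7.24% − 1.85% = 5.39%
E(R_P) = R_f + β_P × MRP = 1.85% + 0.6350 × 5.39% = 5.27%

5.27%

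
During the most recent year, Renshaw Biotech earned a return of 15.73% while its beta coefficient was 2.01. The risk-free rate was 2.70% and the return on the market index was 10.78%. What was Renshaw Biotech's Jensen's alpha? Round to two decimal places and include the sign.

-3.21%

Market excess return = 10.78% − 2.70% = 8.08%
CAPM benchmark = R_f + β(R_m − R_f) = 2.70% + 2.01 × 8.08% = 18.9408%
α = actual − benchmark = 15.73% − 18.9408% = -3.21%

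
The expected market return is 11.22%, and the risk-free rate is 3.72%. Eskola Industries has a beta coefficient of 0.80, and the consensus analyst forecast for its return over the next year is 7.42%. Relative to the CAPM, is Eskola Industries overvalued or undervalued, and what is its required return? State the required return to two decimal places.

MRP = 11.22% − 3.72% = 7.50%
Required return = R_f + β·MRP = 3.72% + 0.80 × 7.50% = 9.72%
Forecast 7.42% < required 9.72% → the stock plots below the SML → overvalued.

Overvalued; required return 9.72%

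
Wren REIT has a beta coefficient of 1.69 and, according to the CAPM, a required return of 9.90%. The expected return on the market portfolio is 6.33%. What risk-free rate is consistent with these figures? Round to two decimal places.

1.16%

E(R) = R_f + β(E(R_m) − R_f) = R_f(1 − β) + β·E(R_m)
9.90% = R_f × (1 − 1.69) + 1.69 × 6.33%
9.90% = R_f × -0.69 + 10.6977%
R_f = (9.90% − 10.6977%) / -0.69 = 1.16%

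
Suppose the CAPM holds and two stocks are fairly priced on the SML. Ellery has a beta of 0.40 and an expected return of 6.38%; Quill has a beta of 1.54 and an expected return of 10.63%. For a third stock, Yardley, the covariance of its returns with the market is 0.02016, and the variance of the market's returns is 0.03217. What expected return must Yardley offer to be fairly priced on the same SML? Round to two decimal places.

MRP = (10.63% − 6.38%) / (1.54 − 0.40) = 3.7281%
R_f = 6.38% − 0.40 × 3.7281% = 4.8888%
β_Yardley = Cov / Var(R_m) = 0.02016 / 0.03217 = 0.6267
E(R_Yardley) = R_f + β × MRP = 4.8888% + 0.6267 × 3.7281% = 7.23%

7.23%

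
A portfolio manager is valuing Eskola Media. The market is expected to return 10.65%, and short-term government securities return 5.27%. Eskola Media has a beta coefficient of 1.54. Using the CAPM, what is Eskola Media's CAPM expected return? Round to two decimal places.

Market risk premium = E(R_m) − R_f = 10.65% − 5.27% = 5.38%
E(R) = R_f + β × MRP = 5.27% + 1.54 × 5.38% = 13.56%

13.56%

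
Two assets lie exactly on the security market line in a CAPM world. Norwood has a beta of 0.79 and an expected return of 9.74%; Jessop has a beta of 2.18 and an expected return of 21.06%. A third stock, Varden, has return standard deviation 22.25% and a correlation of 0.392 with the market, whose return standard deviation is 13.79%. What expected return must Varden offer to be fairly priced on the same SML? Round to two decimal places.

MRP = (21.06% − 9.74%) / (2.18 − 0.79) = 8.1439%
R_f = 9.74% − 0.79 × 8.1439% = 3.3063%
β_Varden = ρ·σ_i/σ_m = 0.392 × 22.25 / 13.79 = 0.6325
E(R_Varden) = R_f + β × MRP = 3.3063% + 0.6325 × 8.1439% = 8.46%

8.46%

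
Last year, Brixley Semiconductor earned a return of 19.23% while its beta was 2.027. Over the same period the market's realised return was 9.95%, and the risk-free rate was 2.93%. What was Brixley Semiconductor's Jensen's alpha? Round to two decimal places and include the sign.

Market excess return = 9.95% − 2.93% = 7.02%
CAPM benchmark = R_f + β(R_m − R_f) = 2.93% + 2.027 × 7.02% = 17.15954%
α = actual − benchmark = 19.23% − 17.15954% = +2.07%

+2.07%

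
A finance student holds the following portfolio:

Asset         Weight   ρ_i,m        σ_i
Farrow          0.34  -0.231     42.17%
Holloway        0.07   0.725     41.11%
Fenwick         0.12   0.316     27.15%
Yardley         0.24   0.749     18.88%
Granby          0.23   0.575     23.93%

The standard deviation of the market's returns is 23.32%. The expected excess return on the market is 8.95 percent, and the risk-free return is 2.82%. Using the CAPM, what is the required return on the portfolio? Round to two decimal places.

5.26%

β_Farrow = -0.231 × 42.17% / 23.32% = -0.4177
β_Holloway = 0.725 × 41.11% / 23.32% = 1.2781
β_Fenwick = 0.316 × 27.15% / 23.32% = 0.3679
β_Yardley = 0.749 × 18.88% / 23.32% = 0.6064
β_Granby = 0.575 × 23.93% / 23.32% = 0.5900
β_P = Σ w_i β_i = 0.34×-0.4177 + 0.07×1.2781 + 0.12×0.3679 + 0.24×0.6064 + 0.23×0.5900 = 0.2728
E(R_P) = R_f + β_P × MRP = 2.82% + 0.2728 × 8.95% = 5.26%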